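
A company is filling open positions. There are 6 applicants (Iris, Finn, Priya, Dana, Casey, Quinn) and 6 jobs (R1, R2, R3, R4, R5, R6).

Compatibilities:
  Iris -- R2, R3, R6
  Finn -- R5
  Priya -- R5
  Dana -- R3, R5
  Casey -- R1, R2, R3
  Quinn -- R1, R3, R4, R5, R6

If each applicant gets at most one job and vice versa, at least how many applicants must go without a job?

1

For example, pair Iris–R2, Finn–R5, Dana–R3, Casey–R1, Quinn–R6.
The set {Finn, Priya} has only 1 neighbour ({R5}), so by Hall's theorem at most 5 of the 6 applicants can be matched.
That matches 5 of the 6, leaving 1 unmatched; no matching can do better.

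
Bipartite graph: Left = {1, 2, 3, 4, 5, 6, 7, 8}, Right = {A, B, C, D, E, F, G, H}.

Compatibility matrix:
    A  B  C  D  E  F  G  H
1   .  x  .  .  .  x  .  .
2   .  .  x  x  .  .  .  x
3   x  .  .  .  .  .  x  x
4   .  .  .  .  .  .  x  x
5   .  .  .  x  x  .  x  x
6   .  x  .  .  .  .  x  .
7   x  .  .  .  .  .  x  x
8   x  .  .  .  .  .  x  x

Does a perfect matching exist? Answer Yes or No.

The set {3, 4, 7, 8} has only 3 neighbours ({A, G, H}), so by Hall's theorem at most 7 of the 8 left vertices can be matched.
Hence no matching covers every left vertex.

No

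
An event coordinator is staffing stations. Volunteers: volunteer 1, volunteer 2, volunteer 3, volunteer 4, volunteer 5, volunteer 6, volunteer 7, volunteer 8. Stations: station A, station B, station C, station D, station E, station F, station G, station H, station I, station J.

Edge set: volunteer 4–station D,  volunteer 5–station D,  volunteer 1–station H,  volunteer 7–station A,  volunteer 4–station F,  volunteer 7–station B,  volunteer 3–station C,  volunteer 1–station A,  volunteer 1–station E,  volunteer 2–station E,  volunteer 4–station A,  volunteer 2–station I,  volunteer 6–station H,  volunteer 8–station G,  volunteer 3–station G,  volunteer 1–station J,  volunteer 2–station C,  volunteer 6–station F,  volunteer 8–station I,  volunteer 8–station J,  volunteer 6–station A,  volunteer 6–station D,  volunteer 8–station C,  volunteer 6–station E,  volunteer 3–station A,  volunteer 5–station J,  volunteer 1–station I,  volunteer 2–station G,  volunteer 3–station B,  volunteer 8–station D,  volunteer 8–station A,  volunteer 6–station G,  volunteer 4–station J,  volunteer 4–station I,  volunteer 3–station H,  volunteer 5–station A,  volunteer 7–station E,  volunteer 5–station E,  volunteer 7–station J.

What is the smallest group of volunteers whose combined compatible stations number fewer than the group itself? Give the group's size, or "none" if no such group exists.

A matching saturating every volunteer exists, for instance volunteer 1→station J, volunteer 2→station E, volunteer 3→station C, volunteer 4→station F, volunteer 5→station A, volunteer 6→station G, volunteer 7→station B, volunteer 8→station I.
By Hall's marriage theorem, this means |N(S)| ≥ |S| for every subset S, so no violating subset exists.

none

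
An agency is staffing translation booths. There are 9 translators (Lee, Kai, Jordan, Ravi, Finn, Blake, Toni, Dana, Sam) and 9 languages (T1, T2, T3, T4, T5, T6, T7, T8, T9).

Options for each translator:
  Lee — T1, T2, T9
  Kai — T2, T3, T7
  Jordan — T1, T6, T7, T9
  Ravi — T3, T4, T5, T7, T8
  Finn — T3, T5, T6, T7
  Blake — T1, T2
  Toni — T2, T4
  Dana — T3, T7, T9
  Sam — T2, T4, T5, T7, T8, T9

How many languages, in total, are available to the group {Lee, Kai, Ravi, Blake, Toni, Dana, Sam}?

8

The union of neighbours of {Lee, Kai, Ravi, Blake, Toni, Dana, Sam} is {T1, T2, T3, T4, T5, T7, T8, T9}, which has 8 elements.
Since |N(S)| = 8 ≥ |S| = 7, Hall's condition holds for this subset.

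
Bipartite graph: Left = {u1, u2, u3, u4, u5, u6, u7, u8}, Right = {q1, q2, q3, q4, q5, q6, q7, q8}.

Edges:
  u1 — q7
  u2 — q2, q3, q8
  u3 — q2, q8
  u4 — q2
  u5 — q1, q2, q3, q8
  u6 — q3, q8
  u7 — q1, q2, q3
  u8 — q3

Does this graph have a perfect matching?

No

The set {u2, u3, u4, u5, u6, u7, u8} has only 4 neighbours ({q1, q2, q3, q8}), so by Hall's theorem at most 5 of the 8 left vertices can be matched.
Hence no matching covers every left vertex.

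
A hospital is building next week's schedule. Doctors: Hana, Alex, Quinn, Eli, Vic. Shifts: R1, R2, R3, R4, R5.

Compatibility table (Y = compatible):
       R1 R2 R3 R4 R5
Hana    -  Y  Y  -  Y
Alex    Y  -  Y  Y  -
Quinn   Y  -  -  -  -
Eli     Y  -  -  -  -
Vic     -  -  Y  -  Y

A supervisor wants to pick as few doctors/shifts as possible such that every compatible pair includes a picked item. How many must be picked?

The 4 edges Hana–R3, Alex–R4, Quinn–R1, Vic–R5 form a matching, so any vertex cover needs at least 4 vertices (one per matched edge).
Conversely {Hana, Alex, Vic, R1} meets every edge and has exactly 4 vertices, so 4 is optimal.

4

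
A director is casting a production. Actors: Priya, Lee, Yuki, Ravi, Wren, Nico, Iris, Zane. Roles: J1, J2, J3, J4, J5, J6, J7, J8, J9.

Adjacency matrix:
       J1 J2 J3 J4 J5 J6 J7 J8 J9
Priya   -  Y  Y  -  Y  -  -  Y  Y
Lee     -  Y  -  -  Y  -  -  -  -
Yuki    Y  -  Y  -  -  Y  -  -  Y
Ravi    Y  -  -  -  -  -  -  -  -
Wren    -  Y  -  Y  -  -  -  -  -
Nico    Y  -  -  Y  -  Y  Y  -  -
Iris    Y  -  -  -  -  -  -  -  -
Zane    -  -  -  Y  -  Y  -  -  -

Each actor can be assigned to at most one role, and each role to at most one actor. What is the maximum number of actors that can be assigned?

7

A valid assignment of size 7: Priya–J2, Lee–J5, Yuki–J9, Ravi–J1, Wren–J4, Nico–J7, Zane–J6.
The set {Ravi, Iris} has only 1 neighbour ({J1}), so by Hall's theorem at most 7 of the 8 actors can be matched.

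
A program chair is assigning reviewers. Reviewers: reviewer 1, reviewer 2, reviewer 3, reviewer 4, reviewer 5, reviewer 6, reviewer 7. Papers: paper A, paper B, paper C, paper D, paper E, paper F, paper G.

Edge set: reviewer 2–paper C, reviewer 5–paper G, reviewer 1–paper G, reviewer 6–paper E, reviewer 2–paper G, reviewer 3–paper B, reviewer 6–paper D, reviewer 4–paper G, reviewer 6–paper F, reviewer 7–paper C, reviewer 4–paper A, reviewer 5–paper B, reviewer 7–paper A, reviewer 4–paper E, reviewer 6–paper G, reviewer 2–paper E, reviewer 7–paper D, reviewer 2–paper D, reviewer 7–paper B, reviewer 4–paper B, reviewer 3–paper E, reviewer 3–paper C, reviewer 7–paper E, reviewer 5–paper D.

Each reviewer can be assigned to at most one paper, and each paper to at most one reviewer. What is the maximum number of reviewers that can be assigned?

A valid assignment of size 7: reviewer 1-paper G, reviewer 2-paper C, reviewer 3-paper E, reviewer 4-paper A, reviewer 5-paper D, reviewer 6-paper F, reviewer 7-paper B.
This saturates every reviewer, so 7 is the maximum.

7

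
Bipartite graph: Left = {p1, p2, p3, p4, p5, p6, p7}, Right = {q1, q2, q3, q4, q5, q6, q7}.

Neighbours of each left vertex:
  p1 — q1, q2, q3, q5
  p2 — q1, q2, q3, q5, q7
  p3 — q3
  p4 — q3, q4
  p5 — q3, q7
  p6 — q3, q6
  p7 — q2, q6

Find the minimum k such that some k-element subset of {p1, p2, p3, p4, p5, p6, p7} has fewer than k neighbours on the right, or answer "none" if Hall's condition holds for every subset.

none

A matching saturating every left vertex exists, for instance p1→q5, p2→q1, p3→q3, p4→q4, p5→q7, p6→q6, p7→q2.
By Hall's marriage theorem, this means |N(S)| ≥ |S| for every subset S, so no violating subset exists.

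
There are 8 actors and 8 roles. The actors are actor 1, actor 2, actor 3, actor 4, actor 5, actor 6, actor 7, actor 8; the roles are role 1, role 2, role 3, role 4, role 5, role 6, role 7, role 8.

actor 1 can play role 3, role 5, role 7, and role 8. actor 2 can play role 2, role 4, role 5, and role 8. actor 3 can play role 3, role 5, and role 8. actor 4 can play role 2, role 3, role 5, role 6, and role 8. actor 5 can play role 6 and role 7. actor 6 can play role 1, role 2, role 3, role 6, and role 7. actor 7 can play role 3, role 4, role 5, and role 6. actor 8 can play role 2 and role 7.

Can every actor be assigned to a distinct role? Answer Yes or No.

One maximum matching: actor 1–role 8, actor 2–role 4, actor 3–role 3, actor 4–role 2, actor 5–role 6, actor 6–role 1, actor 7–role 5, actor 8–role 7.
Every actor is matched, so this is a perfect matching.

Yes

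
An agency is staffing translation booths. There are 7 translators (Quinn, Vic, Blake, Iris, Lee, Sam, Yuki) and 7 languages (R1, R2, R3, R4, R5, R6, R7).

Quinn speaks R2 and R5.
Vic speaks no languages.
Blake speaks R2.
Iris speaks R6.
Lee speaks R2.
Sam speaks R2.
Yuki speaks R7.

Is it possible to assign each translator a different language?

No

The set {Vic, Blake, Lee, Sam} has only 1 neighbour ({R2}), so by Hall's theorem at most 4 of the 7 translators can be matched.
Hence no matching covers every translator.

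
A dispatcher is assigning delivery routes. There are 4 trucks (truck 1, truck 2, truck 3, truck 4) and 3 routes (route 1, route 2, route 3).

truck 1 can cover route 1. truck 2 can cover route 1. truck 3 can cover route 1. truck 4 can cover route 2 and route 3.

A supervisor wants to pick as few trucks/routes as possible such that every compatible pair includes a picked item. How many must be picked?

{truck 4, route 1} is a vertex cover of size 2: every edge has an endpoint in this set.
No smaller cover exists because truck 1–route 1, truck 4–route 2 is a matching of size 2, and a cover must include an endpoint of each of these disjoint edges (König's theorem).

2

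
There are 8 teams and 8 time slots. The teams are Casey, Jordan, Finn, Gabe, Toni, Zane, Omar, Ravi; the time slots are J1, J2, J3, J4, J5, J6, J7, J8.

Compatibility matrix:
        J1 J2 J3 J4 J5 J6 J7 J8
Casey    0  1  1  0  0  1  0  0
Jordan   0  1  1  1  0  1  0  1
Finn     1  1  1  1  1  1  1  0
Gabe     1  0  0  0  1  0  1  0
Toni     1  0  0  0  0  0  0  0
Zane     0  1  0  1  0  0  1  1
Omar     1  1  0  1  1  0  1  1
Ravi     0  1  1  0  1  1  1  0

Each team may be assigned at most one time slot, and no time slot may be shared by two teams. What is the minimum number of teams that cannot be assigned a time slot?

0

One maximum matching: Casey-J3, Jordan-J2, Finn-J4, Gabe-J5, Toni-J1, Zane-J8, Omar-J7, Ravi-J6.
This saturates every team, so 8 is the maximum.
That matches 8 of the 8, leaving 0 unmatched; no matching can do better.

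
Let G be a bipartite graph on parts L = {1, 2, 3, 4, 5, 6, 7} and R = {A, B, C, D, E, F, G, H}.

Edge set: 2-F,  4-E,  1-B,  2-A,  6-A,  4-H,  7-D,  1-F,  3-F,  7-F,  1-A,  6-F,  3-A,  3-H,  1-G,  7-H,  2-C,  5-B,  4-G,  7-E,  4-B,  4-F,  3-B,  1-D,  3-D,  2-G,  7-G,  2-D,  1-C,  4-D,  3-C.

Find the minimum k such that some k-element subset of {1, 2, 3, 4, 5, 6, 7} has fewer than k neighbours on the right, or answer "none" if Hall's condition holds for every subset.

A matching saturating every left vertex exists, for instance 1→D, 2→A, 3→H, 4→E, 5→B, 6→F, 7→G.
By Hall's marriage theorem, this means |N(S)| ≥ |S| for every subset S, so no violating subset exists.

none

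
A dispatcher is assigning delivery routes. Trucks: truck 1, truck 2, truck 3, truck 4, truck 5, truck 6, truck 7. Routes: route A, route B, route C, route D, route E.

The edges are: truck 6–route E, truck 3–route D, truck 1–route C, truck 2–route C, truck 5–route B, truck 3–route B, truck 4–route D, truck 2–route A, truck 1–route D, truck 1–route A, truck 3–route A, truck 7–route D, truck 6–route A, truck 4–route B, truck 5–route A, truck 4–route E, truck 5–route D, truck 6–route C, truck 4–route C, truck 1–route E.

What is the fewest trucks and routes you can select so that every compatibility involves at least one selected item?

5

A maximum matching has 5 edges (e.g. truck 1–route E, truck 2–route A, truck 3–route D, truck 4–route C, truck 5–route B).
By König's theorem the minimum vertex cover has the same size. One such cover is {route A, route B, route C, route D, route E}.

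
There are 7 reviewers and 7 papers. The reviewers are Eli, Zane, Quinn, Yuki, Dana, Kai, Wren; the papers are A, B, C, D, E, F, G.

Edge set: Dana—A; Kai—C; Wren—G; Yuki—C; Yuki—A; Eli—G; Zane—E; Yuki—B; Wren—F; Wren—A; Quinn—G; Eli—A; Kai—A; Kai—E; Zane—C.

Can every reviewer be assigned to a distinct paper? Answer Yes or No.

No

The set {Eli, Quinn, Dana} has only 2 neighbours ({A, G}), so by Hall's theorem at most 6 of the 7 reviewers can be matched.
Hence no matching covers every reviewer.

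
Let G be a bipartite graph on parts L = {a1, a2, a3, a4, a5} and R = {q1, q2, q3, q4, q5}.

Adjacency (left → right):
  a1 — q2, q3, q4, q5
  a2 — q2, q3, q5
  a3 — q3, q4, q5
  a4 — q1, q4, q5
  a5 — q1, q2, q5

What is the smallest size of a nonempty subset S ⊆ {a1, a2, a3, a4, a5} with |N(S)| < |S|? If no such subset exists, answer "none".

A matching saturating every left vertex exists, for instance a1→q3, a2→q5, a3→q4, a4→q1, a5→q2.
By Hall's marriage theorem, this means |N(S)| ≥ |S| for every subset S, so no violating subset exists.

none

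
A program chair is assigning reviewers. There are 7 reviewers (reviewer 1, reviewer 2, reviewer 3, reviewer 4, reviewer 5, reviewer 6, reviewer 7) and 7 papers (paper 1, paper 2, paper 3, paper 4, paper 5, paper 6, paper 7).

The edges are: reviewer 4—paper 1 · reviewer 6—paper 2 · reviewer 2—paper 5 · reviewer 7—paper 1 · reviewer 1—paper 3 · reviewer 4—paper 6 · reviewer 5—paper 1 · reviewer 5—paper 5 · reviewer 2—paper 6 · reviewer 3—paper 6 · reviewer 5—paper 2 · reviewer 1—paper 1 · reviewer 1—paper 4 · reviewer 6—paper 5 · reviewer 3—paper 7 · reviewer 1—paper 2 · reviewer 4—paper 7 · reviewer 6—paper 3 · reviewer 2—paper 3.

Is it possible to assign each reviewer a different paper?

A valid assignment of size 7: reviewer 1–paper 4, reviewer 2–paper 5, reviewer 3–paper 6, reviewer 4–paper 7, reviewer 5–paper 2, reviewer 6–paper 3, reviewer 7–paper 1.
All 7 reviewers are covered.

Yes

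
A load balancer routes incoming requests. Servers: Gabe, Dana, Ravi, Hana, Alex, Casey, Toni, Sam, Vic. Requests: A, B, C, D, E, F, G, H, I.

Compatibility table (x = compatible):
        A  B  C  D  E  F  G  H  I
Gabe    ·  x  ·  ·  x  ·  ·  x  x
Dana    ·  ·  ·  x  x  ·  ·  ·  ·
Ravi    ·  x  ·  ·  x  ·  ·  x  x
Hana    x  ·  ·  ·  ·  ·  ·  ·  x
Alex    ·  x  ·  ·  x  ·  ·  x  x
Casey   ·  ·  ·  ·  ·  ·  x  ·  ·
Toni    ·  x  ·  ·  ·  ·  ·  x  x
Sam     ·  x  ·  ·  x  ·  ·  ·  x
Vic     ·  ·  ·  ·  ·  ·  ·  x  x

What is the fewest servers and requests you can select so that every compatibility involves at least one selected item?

A maximum matching has 7 edges (e.g. Gabe–I, Dana–D, Ravi–H, Hana–A, Alex–E, Casey–G, Toni–B).
By König's theorem the minimum vertex cover has the same size. One such cover is {Dana, Hana, Casey, B, E, H, I}.

7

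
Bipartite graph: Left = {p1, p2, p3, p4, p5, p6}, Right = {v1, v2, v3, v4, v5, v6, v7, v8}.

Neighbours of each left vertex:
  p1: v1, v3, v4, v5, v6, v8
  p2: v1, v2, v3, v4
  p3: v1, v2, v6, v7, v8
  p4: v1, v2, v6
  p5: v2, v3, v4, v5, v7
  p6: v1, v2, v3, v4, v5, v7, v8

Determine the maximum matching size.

A valid assignment of size 6: p1–v3, p2–v4, p3–v6, p4–v1, p5–v2, p6–v8.
All 6 left vertices are matched, so no larger matching exists.

6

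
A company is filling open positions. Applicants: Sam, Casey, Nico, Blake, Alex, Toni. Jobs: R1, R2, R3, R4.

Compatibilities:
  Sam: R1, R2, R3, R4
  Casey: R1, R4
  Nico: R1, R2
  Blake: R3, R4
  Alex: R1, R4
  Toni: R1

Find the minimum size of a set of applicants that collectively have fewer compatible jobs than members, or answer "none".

3

Take S = {Casey, Alex, Toni}. Its neighbourhood is {R1, R4}, so |N(S)| = 2 < |S| = 3.
Every subset of size less than 3 has at least as many neighbours as members, so 3 is the minimum.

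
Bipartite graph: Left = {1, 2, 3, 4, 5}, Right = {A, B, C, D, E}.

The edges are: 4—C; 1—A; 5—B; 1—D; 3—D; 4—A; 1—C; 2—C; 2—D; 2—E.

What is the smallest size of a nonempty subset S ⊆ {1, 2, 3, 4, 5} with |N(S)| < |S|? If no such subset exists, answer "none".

A matching saturating every left vertex exists, for instance 1→A, 2→E, 3→D, 4→C, 5→B.
By Hall's marriage theorem, this means |N(S)| ≥ |S| for every subset S, so no violating subset exists.

none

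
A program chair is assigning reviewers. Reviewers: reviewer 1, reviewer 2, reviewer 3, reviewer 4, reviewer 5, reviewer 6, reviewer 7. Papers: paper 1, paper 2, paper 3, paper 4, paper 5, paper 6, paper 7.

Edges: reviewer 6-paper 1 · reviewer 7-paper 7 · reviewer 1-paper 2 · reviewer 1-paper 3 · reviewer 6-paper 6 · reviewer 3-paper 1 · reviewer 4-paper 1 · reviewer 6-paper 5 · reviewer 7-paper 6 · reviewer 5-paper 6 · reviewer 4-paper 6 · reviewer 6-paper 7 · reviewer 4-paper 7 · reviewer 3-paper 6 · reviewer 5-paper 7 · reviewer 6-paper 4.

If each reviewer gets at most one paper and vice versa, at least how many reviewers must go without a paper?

For example, pair reviewer 1–paper 2, reviewer 3–paper 1, reviewer 4–paper 6, reviewer 5–paper 7, reviewer 6–paper 5.
The set {reviewer 2, reviewer 3, reviewer 4, reviewer 5, reviewer 7} has only 3 neighbours ({paper 1, paper 6, paper 7}), so by Hall's theorem at most 5 of the 7 reviewers can be matched.
That matches 5 of the 7, leaving 2 unmatched; no matching can do better.

2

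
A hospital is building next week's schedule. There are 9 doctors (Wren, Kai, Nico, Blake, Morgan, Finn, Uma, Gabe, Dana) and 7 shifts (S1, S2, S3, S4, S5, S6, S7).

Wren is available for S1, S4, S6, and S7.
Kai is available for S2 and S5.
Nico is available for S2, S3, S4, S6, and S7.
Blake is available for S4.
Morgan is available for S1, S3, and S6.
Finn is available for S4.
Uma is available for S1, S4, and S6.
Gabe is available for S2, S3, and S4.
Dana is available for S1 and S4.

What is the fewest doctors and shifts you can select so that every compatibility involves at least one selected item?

A maximum matching has 7 edges (e.g. Wren–S6, Kai–S5, Nico–S7, Blake–S4, Morgan–S3, Uma–S1, Gabe–S2).
By König's theorem the minimum vertex cover has the same size. One such cover is {Kai, S1, S2, S3, S4, S6, S7}.

7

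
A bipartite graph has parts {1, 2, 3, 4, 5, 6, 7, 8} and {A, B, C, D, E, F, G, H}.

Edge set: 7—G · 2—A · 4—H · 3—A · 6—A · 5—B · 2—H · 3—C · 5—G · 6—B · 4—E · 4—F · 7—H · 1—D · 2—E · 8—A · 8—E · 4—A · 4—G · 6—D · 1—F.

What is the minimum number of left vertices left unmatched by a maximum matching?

For example, pair 1–F, 2–H, 3–C, 4–A, 5–B, 6–D, 7–G, 8–E.
This saturates every left vertex, so 8 is the maximum.
That matches 8 of the 8, leaving 0 unmatched; no matching can do better.

0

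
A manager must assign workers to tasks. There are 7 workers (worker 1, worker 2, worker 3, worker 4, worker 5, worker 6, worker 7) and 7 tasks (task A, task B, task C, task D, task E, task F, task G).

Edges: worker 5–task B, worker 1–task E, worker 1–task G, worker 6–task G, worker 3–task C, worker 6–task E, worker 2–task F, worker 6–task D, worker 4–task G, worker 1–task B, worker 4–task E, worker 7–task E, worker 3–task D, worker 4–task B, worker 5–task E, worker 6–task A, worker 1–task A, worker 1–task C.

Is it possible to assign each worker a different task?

A valid assignment of size 7: worker 1–task A, worker 2–task F, worker 3–task C, worker 4–task G, worker 5–task B, worker 6–task D, worker 7–task E.
All 7 workers are covered.

Yes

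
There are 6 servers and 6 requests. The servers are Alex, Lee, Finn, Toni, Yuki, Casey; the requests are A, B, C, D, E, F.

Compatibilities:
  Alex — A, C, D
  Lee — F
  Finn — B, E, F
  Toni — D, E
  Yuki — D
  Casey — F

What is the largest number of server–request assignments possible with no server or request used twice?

A valid assignment of size 5: Alex→C, Lee→F, Finn→B, Toni→E, Yuki→D.
The set {Lee, Casey} has only 1 neighbour ({F}), so by Hall's theorem at most 5 of the 6 servers can be matched.

5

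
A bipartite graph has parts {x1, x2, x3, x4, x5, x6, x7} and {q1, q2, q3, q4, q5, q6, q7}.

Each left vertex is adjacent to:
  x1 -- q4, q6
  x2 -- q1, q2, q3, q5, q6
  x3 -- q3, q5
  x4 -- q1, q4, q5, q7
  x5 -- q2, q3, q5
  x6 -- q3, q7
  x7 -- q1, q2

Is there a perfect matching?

One maximum matching: x1-q6, x2-q1, x3-q3, x4-q4, x5-q5, x6-q7, x7-q2.
All 7 left vertices are covered.

Yes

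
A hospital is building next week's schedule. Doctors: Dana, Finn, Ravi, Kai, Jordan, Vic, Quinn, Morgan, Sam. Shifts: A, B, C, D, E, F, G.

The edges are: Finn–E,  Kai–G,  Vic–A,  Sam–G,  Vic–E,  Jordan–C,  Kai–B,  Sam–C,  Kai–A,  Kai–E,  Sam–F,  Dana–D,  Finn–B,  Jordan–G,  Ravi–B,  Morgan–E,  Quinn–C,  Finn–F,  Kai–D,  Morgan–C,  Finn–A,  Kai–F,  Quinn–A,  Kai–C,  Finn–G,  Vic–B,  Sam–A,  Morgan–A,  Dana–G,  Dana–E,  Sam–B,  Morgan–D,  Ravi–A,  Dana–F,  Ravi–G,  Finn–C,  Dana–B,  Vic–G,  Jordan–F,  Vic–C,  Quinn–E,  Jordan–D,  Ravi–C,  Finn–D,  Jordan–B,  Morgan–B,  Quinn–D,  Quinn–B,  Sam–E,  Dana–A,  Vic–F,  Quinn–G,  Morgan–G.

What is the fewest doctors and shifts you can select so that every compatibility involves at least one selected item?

{A, B, C, D, E, F, G} is a vertex cover of size 7: every edge has an endpoint in this set.
No smaller cover exists because Dana–E, Finn–D, Ravi–C, Kai–B, Jordan–F, Vic–A, Quinn–G is a matching of size 7, and a cover must include an endpoint of each of these disjoint edges (König's theorem).

7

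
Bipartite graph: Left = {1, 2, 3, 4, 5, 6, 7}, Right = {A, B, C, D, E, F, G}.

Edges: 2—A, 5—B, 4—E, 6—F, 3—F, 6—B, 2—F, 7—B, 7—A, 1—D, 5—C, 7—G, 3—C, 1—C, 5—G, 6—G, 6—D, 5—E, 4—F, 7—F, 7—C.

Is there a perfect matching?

For example, pair 1→D, 2→A, 3→C, 4→F, 5→E, 6→B, 7→G.
Every left vertex is matched, so this is a perfect matching.

Yes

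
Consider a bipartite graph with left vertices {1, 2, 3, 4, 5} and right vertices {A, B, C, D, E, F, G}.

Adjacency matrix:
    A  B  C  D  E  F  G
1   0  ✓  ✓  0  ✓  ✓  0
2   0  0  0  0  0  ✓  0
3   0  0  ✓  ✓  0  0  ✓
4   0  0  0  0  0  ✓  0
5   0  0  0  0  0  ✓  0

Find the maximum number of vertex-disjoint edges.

3

A valid assignment of size 3: 1–B, 2–F, 3–G.
The set {2, 4, 5} has only 1 neighbour ({F}), so by Hall's theorem at most 3 of the 5 left vertices can be matched.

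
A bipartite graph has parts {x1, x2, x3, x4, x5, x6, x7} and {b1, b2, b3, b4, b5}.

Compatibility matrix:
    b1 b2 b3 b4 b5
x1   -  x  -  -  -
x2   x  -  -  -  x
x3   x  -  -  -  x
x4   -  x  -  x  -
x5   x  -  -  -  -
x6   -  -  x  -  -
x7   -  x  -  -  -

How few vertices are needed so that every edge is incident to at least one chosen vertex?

The 5 edges x1–b2, x2–b1, x3–b5, x4–b4, x6–b3 form a matching, so any vertex cover needs at least 5 vertices (one per matched edge).
Conversely {x4, x6, b1, b2, b5} meets every edge and has exactly 5 vertices, so 5 is optimal.

5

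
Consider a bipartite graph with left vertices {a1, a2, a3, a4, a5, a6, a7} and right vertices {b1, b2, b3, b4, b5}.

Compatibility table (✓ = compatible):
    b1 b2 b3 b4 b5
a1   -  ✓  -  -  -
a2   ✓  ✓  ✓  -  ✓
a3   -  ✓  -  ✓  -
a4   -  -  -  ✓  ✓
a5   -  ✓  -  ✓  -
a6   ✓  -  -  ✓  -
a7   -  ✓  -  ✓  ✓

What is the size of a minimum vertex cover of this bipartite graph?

A maximum matching has 5 edges (e.g. a1–b2, a2–b3, a3–b4, a4–b5, a6–b1).
By König's theorem the minimum vertex cover has the same size. One such cover is {a2, a6, b2, b4, b5}.

5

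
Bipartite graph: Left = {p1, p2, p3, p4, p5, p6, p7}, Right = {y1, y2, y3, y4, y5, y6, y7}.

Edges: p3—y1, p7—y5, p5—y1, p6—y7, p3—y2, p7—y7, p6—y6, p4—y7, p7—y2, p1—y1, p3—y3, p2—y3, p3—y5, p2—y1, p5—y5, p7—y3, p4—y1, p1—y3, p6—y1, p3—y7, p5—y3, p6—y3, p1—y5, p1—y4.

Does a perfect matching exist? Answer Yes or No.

For example, pair p1–y4, p2–y1, p3–y2, p4–y7, p5–y5, p6–y6, p7–y3.
All 7 left vertices are covered.

Yes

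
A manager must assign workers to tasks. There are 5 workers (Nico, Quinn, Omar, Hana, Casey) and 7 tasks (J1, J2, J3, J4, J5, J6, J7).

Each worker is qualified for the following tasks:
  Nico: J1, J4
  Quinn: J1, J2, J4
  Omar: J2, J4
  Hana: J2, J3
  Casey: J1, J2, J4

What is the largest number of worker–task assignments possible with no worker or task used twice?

For example, pair Nico–J4, Quinn–J1, Omar–J2, Hana–J3.
The set {Nico, Quinn, Omar, Casey} has only 3 neighbours ({J1, J2, J4}), so by Hall's theorem at most 4 of the 5 workers can be matched.

4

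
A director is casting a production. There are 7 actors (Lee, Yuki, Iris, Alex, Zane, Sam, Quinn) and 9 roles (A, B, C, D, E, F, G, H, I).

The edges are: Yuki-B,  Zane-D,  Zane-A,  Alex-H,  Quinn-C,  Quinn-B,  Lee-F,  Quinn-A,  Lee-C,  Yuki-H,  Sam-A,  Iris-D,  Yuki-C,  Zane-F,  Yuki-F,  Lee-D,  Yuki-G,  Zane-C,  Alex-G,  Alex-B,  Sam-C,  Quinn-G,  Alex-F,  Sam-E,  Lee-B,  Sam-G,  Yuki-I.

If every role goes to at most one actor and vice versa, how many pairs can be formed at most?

For example, pair Lee→F, Yuki→H, Iris→D, Alex→G, Zane→C, Sam→E, Quinn→B.
This saturates every actor, so 7 is the maximum.

7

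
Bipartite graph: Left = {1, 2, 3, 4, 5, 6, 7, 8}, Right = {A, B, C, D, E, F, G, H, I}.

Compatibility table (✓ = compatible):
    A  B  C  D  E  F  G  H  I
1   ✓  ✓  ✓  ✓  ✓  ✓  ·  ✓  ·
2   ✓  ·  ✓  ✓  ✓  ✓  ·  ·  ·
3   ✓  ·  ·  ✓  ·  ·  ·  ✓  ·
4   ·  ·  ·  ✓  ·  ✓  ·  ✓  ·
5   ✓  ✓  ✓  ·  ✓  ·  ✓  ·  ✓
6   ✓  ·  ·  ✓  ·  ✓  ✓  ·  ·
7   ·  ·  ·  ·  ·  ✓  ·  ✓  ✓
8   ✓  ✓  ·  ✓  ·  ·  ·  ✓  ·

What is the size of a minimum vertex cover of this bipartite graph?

The 8 edges 1–A, 2–E, 3–D, 4–H, 5–G, 6–F, 7–I, 8–B form a matching, so any vertex cover needs at least 8 vertices (one per matched edge).
Conversely {1, 2, 3, 4, 5, 6, 7, 8} meets every edge and has exactly 8 vertices, so 8 is optimal.

8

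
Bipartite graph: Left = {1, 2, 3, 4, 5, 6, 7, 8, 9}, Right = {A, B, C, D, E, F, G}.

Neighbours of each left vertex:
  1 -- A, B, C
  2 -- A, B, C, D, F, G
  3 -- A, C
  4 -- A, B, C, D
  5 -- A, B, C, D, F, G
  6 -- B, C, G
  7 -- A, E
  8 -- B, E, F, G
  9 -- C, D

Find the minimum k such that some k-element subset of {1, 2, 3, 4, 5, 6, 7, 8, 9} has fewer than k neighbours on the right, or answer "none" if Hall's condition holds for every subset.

Take S = {1, 2, 3, 4, 5, 6, 9}. Its neighbourhood is {A, B, C, D, F, G}, so |N(S)| = 6 < |S| = 7.
Every subset of size less than 7 has at least as many neighbours as members, so 7 is the minimum.

7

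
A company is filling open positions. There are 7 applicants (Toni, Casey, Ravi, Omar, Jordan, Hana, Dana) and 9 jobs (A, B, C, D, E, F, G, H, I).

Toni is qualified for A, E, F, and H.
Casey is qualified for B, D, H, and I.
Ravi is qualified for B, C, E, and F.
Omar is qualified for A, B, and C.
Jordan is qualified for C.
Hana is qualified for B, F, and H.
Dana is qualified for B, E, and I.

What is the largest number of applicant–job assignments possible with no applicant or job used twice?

A valid assignment of size 7: Toni→H, Casey→D, Ravi→E, Omar→A, Jordan→C, Hana→F, Dana→B.
This saturates every applicant, so 7 is the maximum.

7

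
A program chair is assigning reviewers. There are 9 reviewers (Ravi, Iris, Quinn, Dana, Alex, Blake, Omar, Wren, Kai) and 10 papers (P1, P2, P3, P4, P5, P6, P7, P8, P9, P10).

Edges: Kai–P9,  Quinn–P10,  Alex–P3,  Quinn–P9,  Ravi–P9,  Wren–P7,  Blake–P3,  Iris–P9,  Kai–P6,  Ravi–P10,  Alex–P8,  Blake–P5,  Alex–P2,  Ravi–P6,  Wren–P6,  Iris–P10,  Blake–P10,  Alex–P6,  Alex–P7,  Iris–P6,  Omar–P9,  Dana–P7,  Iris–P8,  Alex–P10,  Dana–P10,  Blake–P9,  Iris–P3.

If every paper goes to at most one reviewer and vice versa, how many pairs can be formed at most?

7

For example, pair Ravi–P6, Iris–P8, Quinn–P10, Dana–P7, Alex–P3, Blake–P5, Omar–P9.
The set {Ravi, Quinn, Dana, Omar, Wren, Kai} has only 4 neighbours ({P10, P6, P7, P9}), so by Hall's theorem at most 7 of the 9 reviewers can be matched.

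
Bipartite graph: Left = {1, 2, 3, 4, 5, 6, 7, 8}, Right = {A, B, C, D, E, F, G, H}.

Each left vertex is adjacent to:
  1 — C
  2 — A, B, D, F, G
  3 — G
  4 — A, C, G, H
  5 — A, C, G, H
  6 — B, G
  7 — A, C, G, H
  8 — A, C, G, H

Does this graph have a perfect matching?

No

The set {1, 3, 4, 5, 7, 8} has only 4 neighbours ({A, C, G, H}), so by Hall's theorem at most 6 of the 8 left vertices can be matched.
Hence no matching covers every left vertex.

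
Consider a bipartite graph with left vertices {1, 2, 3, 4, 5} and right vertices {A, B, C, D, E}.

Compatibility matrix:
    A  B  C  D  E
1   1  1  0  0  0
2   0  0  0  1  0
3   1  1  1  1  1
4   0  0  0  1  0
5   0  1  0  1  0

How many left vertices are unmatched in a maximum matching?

1

One maximum matching: 1–A, 2–D, 3–E, 5–B.
The set {2, 4} has only 1 neighbour ({D}), so by Hall's theorem at most 4 of the 5 left vertices can be matched.
That matches 4 of the 5, leaving 1 unmatched; no matching can do better.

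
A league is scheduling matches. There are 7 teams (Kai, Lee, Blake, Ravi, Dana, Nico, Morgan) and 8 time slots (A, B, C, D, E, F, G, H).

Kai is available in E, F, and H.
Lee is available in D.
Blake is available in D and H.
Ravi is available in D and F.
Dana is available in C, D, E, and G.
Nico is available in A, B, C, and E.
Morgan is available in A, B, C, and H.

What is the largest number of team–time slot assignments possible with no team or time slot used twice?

7

One maximum matching: Kai-E, Lee-D, Blake-H, Ravi-F, Dana-G, Nico-C, Morgan-B.
This saturates every team, so 7 is the maximum.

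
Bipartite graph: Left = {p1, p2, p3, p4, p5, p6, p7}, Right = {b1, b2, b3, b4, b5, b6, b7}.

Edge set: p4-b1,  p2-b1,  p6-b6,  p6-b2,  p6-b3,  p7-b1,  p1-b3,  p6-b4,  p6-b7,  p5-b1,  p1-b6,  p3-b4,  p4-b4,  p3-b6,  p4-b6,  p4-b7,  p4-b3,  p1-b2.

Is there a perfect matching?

The set {p2, p5, p7} has only 1 neighbour ({b1}), so by Hall's theorem at most 5 of the 7 left vertices can be matched.
Hence no matching covers every left vertex.

No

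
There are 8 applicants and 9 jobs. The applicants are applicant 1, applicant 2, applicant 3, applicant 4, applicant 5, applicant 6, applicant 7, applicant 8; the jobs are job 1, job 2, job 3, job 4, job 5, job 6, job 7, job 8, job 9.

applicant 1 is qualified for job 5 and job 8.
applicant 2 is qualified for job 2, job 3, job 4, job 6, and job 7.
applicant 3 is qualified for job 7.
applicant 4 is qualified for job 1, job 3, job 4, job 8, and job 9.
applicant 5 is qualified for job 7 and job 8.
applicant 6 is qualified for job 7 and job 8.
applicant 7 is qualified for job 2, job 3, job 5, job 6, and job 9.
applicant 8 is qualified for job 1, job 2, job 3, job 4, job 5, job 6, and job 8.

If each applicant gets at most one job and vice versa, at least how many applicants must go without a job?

1

For example, pair applicant 1→job 5, applicant 2→job 4, applicant 3→job 7, applicant 4→job 9, applicant 5→job 8, applicant 7→job 3, applicant 8→job 1.
The set {applicant 3, applicant 5, applicant 6} has only 2 neighbours ({job 7, job 8}), so by Hall's theorem at most 7 of the 8 applicants can be matched.
That matches 7 of the 8, leaving 1 unmatched; no matching can do better.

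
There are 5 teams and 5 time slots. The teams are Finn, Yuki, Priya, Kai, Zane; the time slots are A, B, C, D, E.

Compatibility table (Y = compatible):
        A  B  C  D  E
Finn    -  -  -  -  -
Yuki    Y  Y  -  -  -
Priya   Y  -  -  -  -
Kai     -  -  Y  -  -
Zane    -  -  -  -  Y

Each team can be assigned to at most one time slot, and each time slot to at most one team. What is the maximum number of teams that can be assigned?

A valid assignment of size 4: Yuki-B, Priya-A, Kai-C, Zane-E.
The set {Finn} has only 0 neighbours (∅), so by Hall's theorem at most 4 of the 5 teams can be matched.

4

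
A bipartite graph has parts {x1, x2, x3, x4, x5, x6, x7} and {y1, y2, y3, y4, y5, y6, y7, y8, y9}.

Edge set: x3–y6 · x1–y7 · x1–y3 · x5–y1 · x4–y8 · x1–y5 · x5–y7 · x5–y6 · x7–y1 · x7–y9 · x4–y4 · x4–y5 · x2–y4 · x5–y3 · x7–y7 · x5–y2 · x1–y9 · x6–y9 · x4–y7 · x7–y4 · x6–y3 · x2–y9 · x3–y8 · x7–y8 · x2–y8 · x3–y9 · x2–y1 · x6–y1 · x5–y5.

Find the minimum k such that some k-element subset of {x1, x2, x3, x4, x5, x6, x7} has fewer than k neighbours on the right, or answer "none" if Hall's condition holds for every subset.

A matching saturating every left vertex exists, for instance x1→y3, x2→y9, x3→y8, x4→y4, x5→y6, x6→y1, x7→y7.
By Hall's marriage theorem, this means |N(S)| ≥ |S| for every subset S, so no violating subset exists.

none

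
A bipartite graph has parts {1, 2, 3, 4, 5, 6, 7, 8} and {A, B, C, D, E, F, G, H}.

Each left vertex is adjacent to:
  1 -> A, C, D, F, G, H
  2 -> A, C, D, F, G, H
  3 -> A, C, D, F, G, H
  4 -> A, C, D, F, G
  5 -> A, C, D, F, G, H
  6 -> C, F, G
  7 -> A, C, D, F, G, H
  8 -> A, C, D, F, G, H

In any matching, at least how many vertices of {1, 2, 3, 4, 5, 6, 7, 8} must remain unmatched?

2

For example, pair 1→H, 2→G, 3→C, 4→D, 5→A, 6→F.
The set {1, 2, 3, 4, 5, 6, 7, 8} has only 6 neighbours ({A, C, D, F, G, H}), so by Hall's theorem at most 6 of the 8 left vertices can be matched.
That matches 6 of the 8, leaving 2 unmatched; no matching can do better.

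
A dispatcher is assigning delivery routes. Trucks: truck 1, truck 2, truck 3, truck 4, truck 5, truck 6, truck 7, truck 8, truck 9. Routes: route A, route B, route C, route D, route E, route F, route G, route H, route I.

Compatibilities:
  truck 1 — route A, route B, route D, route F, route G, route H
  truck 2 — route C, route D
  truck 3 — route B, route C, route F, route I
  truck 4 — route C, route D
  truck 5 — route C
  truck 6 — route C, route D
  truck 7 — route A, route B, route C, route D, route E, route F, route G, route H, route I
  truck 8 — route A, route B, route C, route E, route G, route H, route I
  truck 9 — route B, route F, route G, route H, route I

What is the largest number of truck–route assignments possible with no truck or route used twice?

7

A valid assignment of size 7: truck 1→route A, truck 2→route C, truck 3→route B, truck 4→route D, truck 7→route E, truck 8→route H, truck 9→route G.
The set {truck 2, truck 4, truck 5, truck 6} has only 2 neighbours ({route C, route D}), so by Hall's theorem at most 7 of the 9 trucks can be matched.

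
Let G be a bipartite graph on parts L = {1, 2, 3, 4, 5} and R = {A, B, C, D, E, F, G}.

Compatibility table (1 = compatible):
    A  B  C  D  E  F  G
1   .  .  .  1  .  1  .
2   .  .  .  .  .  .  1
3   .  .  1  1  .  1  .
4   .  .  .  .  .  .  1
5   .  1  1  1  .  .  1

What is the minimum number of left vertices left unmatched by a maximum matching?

1

A valid assignment of size 4: 1-D, 2-G, 3-F, 5-B.
The set {2, 4} has only 1 neighbour ({G}), so by Hall's theorem at most 4 of the 5 left vertices can be matched.
That matches 4 of the 5, leaving 1 unmatched; no matching can do better.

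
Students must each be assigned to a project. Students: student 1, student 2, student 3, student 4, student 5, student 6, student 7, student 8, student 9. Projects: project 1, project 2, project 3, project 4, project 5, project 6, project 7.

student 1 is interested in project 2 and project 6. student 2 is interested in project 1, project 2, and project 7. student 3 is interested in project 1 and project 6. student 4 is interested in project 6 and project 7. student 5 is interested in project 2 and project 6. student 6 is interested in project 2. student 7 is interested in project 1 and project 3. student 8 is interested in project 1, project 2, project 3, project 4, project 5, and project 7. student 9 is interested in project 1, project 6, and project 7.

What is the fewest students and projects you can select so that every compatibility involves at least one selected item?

6

The 6 edges student 1–project 2, student 2–project 1, student 3–project 6, student 4–project 7, student 7–project 3, student 8–project 4 form a matching, so any vertex cover needs at least 6 vertices (one per matched edge).
Conversely {student 7, student 8, project 1, project 2, project 6, project 7} meets every edge and has exactly 6 vertices, so 6 is optimal.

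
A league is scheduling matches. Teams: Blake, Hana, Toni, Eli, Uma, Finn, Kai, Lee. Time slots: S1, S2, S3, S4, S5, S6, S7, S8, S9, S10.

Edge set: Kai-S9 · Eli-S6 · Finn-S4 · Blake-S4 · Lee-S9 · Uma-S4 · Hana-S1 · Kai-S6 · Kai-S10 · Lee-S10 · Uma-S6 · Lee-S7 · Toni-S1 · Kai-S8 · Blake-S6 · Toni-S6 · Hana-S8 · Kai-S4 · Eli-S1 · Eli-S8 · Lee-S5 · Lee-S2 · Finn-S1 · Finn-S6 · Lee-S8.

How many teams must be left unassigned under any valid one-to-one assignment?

A valid assignment of size 6: Blake–S4, Hana–S1, Toni–S6, Eli–S8, Kai–S9, Lee–S2.
The set {Blake, Hana, Toni, Eli, Uma, Finn} has only 4 neighbours ({S1, S4, S6, S8}), so by Hall's theorem at most 6 of the 8 teams can be matched.
That matches 6 of the 8, leaving 2 unmatched; no matching can do better.

2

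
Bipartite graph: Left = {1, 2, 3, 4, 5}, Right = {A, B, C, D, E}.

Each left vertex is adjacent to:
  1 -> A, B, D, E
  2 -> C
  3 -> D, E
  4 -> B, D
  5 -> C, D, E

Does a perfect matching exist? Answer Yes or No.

Yes

A valid assignment of size 5: 1→A, 2→C, 3→D, 4→B, 5→E.
All 5 left vertices are covered.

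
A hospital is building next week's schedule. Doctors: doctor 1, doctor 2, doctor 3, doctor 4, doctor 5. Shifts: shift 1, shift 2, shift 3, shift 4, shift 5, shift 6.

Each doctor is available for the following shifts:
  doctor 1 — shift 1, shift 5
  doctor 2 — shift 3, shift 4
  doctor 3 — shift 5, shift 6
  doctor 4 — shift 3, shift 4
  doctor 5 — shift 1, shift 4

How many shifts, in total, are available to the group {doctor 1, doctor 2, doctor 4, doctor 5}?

4

The union of neighbours of {doctor 1, doctor 2, doctor 4, doctor 5} is {shift 1, shift 3, shift 4, shift 5}, which has 4 elements.
Since |N(S)| = 4 ≥ |S| = 4, Hall's condition holds for this subset.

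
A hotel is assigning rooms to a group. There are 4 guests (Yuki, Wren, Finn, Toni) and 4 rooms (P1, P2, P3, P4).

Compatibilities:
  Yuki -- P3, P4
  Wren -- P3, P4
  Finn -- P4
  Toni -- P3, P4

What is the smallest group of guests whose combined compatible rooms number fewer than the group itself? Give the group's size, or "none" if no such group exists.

3

Take S = {Yuki, Wren, Finn}. Its neighbourhood is {P3, P4}, so |N(S)| = 2 < |S| = 3.
Every subset of size less than 3 has at least as many neighbours as members, so 3 is the minimum.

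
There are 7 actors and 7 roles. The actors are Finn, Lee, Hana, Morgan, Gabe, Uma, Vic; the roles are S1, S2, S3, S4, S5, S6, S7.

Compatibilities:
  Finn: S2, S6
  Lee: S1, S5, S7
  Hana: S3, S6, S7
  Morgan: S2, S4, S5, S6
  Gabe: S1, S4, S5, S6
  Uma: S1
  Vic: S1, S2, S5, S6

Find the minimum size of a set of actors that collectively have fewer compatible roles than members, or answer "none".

none

A matching saturating every actor exists, for instance Finn→S6, Lee→S7, Hana→S3, Morgan→S4, Gabe→S5, Uma→S1, Vic→S2.
By Hall's marriage theorem, this means |N(S)| ≥ |S| for every subset S, so no violating subset exists.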